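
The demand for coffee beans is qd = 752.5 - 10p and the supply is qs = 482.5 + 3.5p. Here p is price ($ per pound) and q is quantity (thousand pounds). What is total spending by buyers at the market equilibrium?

The market clears where 752.5 - 10p = 482.5 + 3.5p. Rearranging, 13.5p = 270, hence p* = 20.
From the demand curve, q* = 752.5 - 10(20) = 552.5.
Total spending by buyers = p* × q* = 20 × 552.5 = 11050.

Total spending by buyers = 11050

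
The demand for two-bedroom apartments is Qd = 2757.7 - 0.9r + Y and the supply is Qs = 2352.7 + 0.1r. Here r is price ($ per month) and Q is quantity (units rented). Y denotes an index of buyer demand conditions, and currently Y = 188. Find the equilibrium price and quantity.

With Y = 188, demand is Qd = 2945.7 - 0.9r.
Set Qd = Qs: 2945.7 - 0.9r = 2352.7 + 0.1r, so 593 = r and r* = 593.
Then Q* = 2945.7 - 0.9(593) = 2412.

r* = 593, Q* = 2412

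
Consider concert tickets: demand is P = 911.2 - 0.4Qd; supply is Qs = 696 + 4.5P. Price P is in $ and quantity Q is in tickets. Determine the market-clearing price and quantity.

Rewriting in direct form: Qd = 2278 - 2.5P.
At equilibrium Qd = Qs, so 2278 - 2.5P = 696 + 4.5P; collecting terms, 1582 = 7P and P* = 226.
Plugging P* into demand: Q* = 2278 - 2.5(226) = 1713.

P* = 226, Q* = 1713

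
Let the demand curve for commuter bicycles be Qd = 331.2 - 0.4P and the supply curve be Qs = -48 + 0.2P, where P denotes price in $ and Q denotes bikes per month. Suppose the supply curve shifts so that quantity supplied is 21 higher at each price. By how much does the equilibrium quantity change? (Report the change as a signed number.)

ΔQ = 14

At equilibrium Qd = Qs, so 331.2 - 0.4P = -48 + 0.2P; collecting terms, 379.2 = 0.6P and P* = 632.
Substitute back: Q* = 331.2 - 0.4(632) = 78.4.
After the shift, supply is Qs = -27 + 0.2P.
Re-solving, 0.6P = 358.2 gives P = 597 and Q = 92.4.
ΔQ = 92.4 - 78.4 = 14.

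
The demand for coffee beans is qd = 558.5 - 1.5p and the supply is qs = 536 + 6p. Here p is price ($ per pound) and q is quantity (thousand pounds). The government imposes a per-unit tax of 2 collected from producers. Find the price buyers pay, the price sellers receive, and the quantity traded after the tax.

p_b = 4.6, p_s = 2.6, q = 551.6

With a tax of 2 on producers, they supply based on the net price p_s = p_b - 2, so qs = 524 + 6p_b.
Set qd = qs: 558.5 - 1.5p_b = 524 + 6p_b, so 34.5 = 7.5p_b and p_b = 4.6.
Then p_s = 4.6 - 2 = 2.6 and q = 558.5 - 1.5(4.6) = 551.6.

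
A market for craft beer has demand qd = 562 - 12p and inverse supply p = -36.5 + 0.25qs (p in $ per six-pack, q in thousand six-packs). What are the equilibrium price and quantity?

p* = 26, q* = 250

In direct form, qs = 146 + 4p.
Set qd = qs: 562 - 12p = 146 + 4p, so 416 = 16p and p* = 26.
Plugging p* into demand: q* = 562 - 12(26) = 250.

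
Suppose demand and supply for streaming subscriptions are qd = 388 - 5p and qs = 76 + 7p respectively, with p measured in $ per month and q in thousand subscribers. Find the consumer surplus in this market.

Consumer surplus = 6656.4

At equilibrium qd = qs, so 388 - 5p = 76 + 7p; collecting terms, 312 = 12p and p* = 26.
Substitute back: q* = 388 - 5(26) = 258.
Demand choke price (qd = 0): p = 388/5 = 77.6. Consumer surplus = ½ × (77.6 - 26) × 258 = 6656.4.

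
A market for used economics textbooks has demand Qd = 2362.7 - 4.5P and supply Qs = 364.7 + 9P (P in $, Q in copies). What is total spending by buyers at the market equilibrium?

Total spending by buyers = 251111.6

Set Qd = Qs: 2362.7 - 4.5P = 364.7 + 9P, so 1998 = 13.5P and P* = 148.
Then Q* = 2362.7 - 4.5(148) = 1696.7.
Total spending by buyers = P* × Q* = 148 × 1696.7 = 251111.6.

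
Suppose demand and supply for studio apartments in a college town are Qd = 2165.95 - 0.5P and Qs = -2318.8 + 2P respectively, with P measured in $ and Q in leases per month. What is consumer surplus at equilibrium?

Consumer surplus = 1610361

Set Qd = Qs: 2165.95 - 0.5P = -2318.8 + 2P, so 4484.75 = 2.5P and P* = 1793.9.
Substitute back: Q* = 2165.95 - 0.5(1793.9) = 1269.
Demand choke price (Qd = 0): P = 2165.95/0.5 = 4331.9. Consumer surplus = ½ × (4331.9 - 1793.9) × 1269 = 1610361.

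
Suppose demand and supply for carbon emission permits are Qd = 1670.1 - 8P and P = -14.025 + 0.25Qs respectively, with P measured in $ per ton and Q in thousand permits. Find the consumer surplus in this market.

Consumer surplus = 22059.675625

In direct form, Qs = 56.1 + 4P.
Set Qd = Qs: 1670.1 - 8P = 56.1 + 4P, so 1614 = 12P and P* = 134.5.
From the demand curve, Q* = 1670.1 - 8(134.5) = 594.1.
Demand choke price (Qd = 0): P = 1670.1/8 = 208.7625. Consumer surplus = ½ × (208.7625 - 134.5) × 594.1 = 22059.675625.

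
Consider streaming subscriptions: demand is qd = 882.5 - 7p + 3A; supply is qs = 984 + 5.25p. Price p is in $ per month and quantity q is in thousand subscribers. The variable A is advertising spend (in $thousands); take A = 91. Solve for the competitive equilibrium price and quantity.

With A = 91, demand is qd = 1155.5 - 7p.
Equating demand and supply, 1155.5 - 7p = 984 + 5.25p gives 12.25p = 171.5, so p* = 14.
Plugging p* into demand: q* = 1155.5 - 7(14) = 1057.5.

p* = 14, q* = 1057.5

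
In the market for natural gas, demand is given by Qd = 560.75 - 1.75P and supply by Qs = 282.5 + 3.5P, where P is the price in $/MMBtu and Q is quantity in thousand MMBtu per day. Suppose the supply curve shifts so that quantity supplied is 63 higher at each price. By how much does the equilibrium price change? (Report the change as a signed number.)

ΔP = -12

Equating demand and supply, 560.75 - 1.75P = 282.5 + 3.5P gives 5.25P = 278.25, so P* = 53.
Substitute back: Q* = 560.75 - 1.75(53) = 468.
After the shift, supply is Qs = 345.5 + 3.5P.
The new intersection has 215.25 = 5.25P, i.e. P = 41, Q = 489.
ΔP = 41 - 53 = -12.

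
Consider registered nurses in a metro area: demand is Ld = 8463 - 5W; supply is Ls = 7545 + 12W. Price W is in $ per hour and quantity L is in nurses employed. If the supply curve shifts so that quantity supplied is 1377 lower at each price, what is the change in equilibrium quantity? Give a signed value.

Equating demand and supply, 8463 - 5W = 7545 + 12W gives 17W = 918, so W* = 54.
Then L* = 8463 - 5(54) = 8193.
After the shift, supply is Ls = 6168 + 12W.
The new intersection has 2295 = 17W, i.e. W = 135, L = 7788.
ΔL = 7788 - 8193 = -405.

ΔL = -405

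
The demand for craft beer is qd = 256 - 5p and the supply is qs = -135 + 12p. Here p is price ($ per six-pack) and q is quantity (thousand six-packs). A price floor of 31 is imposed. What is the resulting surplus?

Surplus = 136

With p fixed at 31, quantity demanded is 101 and quantity supplied is 237.
Surplus = qs - qd = 237 - 101 = 136.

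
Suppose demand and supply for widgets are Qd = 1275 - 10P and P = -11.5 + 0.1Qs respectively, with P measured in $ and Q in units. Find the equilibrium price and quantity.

P* = 58, Q* = 695

Solving each curve for Q: Qs = 115 + 10P.
The market clears where 1275 - 10P = 115 + 10P. Rearranging, 20P = 1160, hence P* = 58.
Plugging P* into demand: Q* = 1275 - 10(58) = 695.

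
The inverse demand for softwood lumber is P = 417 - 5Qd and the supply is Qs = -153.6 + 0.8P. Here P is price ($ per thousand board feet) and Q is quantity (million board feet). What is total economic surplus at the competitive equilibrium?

Total surplus = 4050

In direct form, Qd = 83.4 - 0.2P.
The market clears where 83.4 - 0.2P = -153.6 + 0.8P. Rearranging, P = 237, hence P* = 237.
Plugging P* into demand: Q* = 83.4 - 0.2(237) = 36.
Demand choke price = 417; supply choke price = 192. CS = ½(417 - 237)(36) = 3240; PS = ½(237 - 192)(36) = 810. Total surplus = 4050.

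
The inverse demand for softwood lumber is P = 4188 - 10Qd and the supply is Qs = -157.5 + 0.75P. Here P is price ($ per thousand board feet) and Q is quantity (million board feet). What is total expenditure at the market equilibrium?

Solving each curve for Q: Qd = 418.8 - 0.1P.
The market clears where 418.8 - 0.1P = -157.5 + 0.75P. Rearranging, 0.85P = 576.3, hence P* = 678.
From the demand curve, Q* = 418.8 - 0.1(678) = 351.
Total expenditure = P* × Q* = 678 × 351 = 237978.

Total expenditure = 237978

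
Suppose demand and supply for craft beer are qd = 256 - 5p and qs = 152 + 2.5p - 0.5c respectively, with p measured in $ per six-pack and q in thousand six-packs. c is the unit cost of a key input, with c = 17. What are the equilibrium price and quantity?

With c = 17, supply is qs = 143.5 + 2.5p.
The market clears where 256 - 5p = 143.5 + 2.5p. Rearranging, 7.5p = 112.5, hence p* = 15.
Then q* = 256 - 5(15) = 181.

p* = 15, q* = 181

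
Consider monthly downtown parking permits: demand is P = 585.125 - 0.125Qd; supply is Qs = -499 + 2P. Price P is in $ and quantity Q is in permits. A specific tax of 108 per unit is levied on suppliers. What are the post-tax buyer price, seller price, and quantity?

In direct form, Qd = 4681 - 8P.
Suppliers keep P_s = P_b - 108 per unit, so supply in terms of the buyer price is Qs = -715 + 2P_b.
Market clearing requires 4681 - 8P_b = -715 + 2P_b; hence 5396 = 10P_b and P_b = 539.6.
So P_s = 431.6 and the quantity traded is Q = 4681 - 8(539.6) = 364.2.

P_b = 539.6, P_s = 431.6, Q = 364.2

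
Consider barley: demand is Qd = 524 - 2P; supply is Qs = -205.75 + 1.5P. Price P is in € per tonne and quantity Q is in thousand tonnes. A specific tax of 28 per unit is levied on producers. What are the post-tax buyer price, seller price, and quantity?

P_b = 220.5, P_s = 192.5, Q = 83

With a tax of 28 on producers, they supply based on the net price P_s = P_b - 28, so Qs = -247.75 + 1.5P_b.
Set Qd = Qs: 524 - 2P_b = -247.75 + 1.5P_b, so 771.75 = 3.5P_b and P_b = 220.5.
Then P_s = 220.5 - 28 = 192.5 and Q = 524 - 2(220.5) = 83.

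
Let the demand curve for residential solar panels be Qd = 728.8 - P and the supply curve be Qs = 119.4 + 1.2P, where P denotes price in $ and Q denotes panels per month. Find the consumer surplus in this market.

Consumer surplus = 102061.62

Set Qd = Qs: 728.8 - P = 119.4 + 1.2P, so 609.4 = 2.2P and P* = 277.
From the demand curve, Q* = 728.8 - 277 = 451.8.
Demand choke price (Qd = 0): P = 728.8. Consumer surplus = ½ × (728.8 - 277) × 451.8 = 102061.62.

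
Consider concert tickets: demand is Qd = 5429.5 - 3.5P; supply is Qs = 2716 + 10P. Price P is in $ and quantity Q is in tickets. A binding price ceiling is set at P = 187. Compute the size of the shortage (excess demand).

At P = 187: Qd = 4775 and Qs = 4586.
Shortage = Qd - Qs = 4775 - 4586 = 189.

Shortage = 189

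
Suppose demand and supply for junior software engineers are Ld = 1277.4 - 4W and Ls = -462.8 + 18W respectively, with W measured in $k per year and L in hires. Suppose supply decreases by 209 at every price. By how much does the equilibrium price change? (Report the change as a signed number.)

ΔW = 9.5

Equating demand and supply, 1277.4 - 4W = -462.8 + 18W gives 22W = 1740.2, so W* = 79.1.
From the demand curve, L* = 1277.4 - 4(79.1) = 961.
After the shift, supply is Ls = -671.8 + 18W.
New equilibrium: 1949.2 = 22W, so W = 88.6 and L = 923.
ΔW = 88.6 - 79.1 = 9.5.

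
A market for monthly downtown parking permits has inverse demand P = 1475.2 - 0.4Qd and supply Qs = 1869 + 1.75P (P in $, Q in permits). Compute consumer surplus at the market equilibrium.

Inverting to quantity form: Qd = 3688 - 2.5P.
Equating demand and supply, 3688 - 2.5P = 1869 + 1.75P gives 4.25P = 1819, so P* = 428.
From the demand curve, Q* = 3688 - 2.5(428) = 2618.
Demand choke price (Qd = 0): P = 3688/2.5 = 1475.2. Consumer surplus = ½ × (1475.2 - 428) × 2618 = 1370784.8.

Consumer surplus = 1370784.8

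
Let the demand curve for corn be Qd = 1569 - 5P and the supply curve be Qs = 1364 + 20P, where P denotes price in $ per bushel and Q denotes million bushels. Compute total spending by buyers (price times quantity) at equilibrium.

Total spending by buyers = 12529.6

The market clears where 1569 - 5P = 1364 + 20P. Rearranging, 25P = 205, hence P* = 8.2.
Then Q* = 1569 - 5(8.2) = 1528.
Total spending by buyers = P* × Q* = 8.2 × 1528 = 12529.6.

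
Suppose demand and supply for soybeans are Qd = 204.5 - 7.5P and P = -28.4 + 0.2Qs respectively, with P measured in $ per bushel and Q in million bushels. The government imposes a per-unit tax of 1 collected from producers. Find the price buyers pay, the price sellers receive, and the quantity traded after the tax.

P_b = 5.4, P_s = 4.4, Q = 164

Rewriting in direct form: Qs = 142 + 5P.
The tax drives a wedge P_b - P_s = 1. Substituting P_s = P_b - 1 into supply: Qs = 137 + 5P_b.
Set Qd = Qs: 204.5 - 7.5P_b = 137 + 5P_b, so 67.5 = 12.5P_b and P_b = 5.4.
Then P_s = 5.4 - 1 = 4.4 and Q = 204.5 - 7.5(5.4) = 164.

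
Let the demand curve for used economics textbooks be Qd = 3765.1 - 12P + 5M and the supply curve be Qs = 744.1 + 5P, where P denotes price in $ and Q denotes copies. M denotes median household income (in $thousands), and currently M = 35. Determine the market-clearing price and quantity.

P* = 188, Q* = 1684.1

With M = 35, demand is Qd = 3940.1 - 12P.
At equilibrium Qd = Qs, so 3940.1 - 12P = 744.1 + 5P; collecting terms, 3196 = 17P and P* = 188.
Substitute back: Q* = 3940.1 - 12(188) = 1684.1.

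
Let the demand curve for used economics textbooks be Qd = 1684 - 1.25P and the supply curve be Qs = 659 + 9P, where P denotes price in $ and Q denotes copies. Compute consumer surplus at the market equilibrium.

Equating demand and supply, 1684 - 1.25P = 659 + 9P gives 10.25P = 1025, so P* = 100.
Substitute back: Q* = 1684 - 1.25(100) = 1559.
Demand choke price (Qd = 0): P = 1684/1.25 = 1347.2. Consumer surplus = ½ × (1347.2 - 100) × 1559 = 972192.4.

Consumer surplus = 972192.4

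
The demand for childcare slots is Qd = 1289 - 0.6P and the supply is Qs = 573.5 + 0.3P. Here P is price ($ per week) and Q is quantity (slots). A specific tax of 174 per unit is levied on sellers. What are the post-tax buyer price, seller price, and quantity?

With a tax of 174 on sellers, they supply based on the net price P_s = P_b - 174, so Qs = 521.3 + 0.3P_b.
Market clearing requires 1289 - 0.6P_b = 521.3 + 0.3P_b; hence 767.7 = 0.9P_b and P_b = 853.
So P_s = 679 and the quantity traded is Q = 1289 - 0.6(853) = 777.2.

P_b = 853, P_s = 679, Q = 777.2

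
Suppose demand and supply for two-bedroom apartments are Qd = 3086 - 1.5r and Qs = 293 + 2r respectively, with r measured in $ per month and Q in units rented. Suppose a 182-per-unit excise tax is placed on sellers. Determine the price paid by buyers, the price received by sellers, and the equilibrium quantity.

r_b = 902, r_s = 720, Q = 1733

The tax drives a wedge r_b - r_s = 182. Substituting r_s = r_b - 182 into supply: Qs = -71 + 2r_b.
Market clearing requires 3086 - 1.5r_b = -71 + 2r_b; hence 3157 = 3.5r_b and r_b = 902.
Then r_s = 902 - 182 = 720 and Q = 3086 - 1.5(902) = 1733.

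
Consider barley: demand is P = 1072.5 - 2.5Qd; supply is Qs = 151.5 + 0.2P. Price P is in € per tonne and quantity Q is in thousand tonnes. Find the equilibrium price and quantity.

In direct form, Qd = 429 - 0.4P.
Equating demand and supply, 429 - 0.4P = 151.5 + 0.2P gives 0.6P = 277.5, so P* = 462.5.
Then Q* = 429 - 0.4(462.5) = 244.

P* = 462.5, Q* = 244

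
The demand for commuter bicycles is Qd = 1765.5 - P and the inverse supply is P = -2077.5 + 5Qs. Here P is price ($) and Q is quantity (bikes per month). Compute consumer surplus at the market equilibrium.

Solving each curve for Q: Qs = 415.5 + 0.2P.
The market clears where 1765.5 - P = 415.5 + 0.2P. Rearranging, 1.2P = 1350, hence P* = 1125.
Plugging P* into demand: Q* = 1765.5 - 1125 = 640.5.
Demand choke price (Qd = 0): P = 1765.5. Consumer surplus = ½ × (1765.5 - 1125) × 640.5 = 205120.125.

Consumer surplus = 205120.125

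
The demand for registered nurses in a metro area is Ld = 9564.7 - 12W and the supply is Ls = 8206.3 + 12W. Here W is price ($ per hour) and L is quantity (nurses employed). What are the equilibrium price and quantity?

W* = 56.6, L* = 8885.5

The market clears where 9564.7 - 12W = 8206.3 + 12W. Rearranging, 24W = 1358.4, hence W* = 56.6.
Plugging W* into demand: L* = 9564.7 - 12(56.6) = 8885.5.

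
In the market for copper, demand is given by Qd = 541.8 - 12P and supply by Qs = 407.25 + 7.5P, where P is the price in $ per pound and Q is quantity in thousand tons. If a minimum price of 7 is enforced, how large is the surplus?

With P fixed at 7, quantity demanded is 457.8 and quantity supplied is 459.75.
Surplus = Qs - Qd = 459.75 - 457.8 = 1.95.

Surplus = 1.95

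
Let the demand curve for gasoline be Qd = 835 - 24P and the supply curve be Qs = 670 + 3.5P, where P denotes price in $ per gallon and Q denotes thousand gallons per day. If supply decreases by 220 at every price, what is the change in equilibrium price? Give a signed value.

At equilibrium Qd = Qs, so 835 - 24P = 670 + 3.5P; collecting terms, 165 = 27.5P and P* = 6.
Substitute back: Q* = 835 - 24(6) = 691.
After the shift, supply is Qs = 450 + 3.5P.
Re-solving, 27.5P = 385 gives P = 14 and Q = 499.
ΔP = 14 - 6 = 8.

ΔP = 8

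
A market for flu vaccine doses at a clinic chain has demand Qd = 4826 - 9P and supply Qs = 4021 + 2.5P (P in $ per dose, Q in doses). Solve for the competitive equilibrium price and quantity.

At equilibrium Qd = Qs, so 4826 - 9P = 4021 + 2.5P; collecting terms, 805 = 11.5P and P* = 70.
Then Q* = 4826 - 9(70) = 4196.

P* = 70, Q* = 4196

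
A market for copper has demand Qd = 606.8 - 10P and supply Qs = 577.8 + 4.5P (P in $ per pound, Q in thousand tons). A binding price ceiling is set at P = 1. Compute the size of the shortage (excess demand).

At P = 1: Qd = 596.8 and Qs = 582.3.
Shortage = Qd - Qs = 596.8 - 582.3 = 14.5.

Shortage = 14.5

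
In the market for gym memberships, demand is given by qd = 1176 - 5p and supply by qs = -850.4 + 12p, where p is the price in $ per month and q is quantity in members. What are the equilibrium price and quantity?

At equilibrium qd = qs, so 1176 - 5p = -850.4 + 12p; collecting terms, 2026.4 = 17p and p* = 119.2.
Substitute back: q* = 1176 - 5(119.2) = 580.

p* = 119.2, q* = 580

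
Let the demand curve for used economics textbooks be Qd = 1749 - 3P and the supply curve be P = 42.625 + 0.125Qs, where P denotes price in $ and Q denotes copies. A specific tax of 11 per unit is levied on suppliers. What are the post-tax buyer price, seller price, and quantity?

P_b = 198, P_s = 187, Q = 1155

Inverting to quantity form: Qs = -341 + 8P.
With a tax of 11 on suppliers, they supply based on the net price P_s = P_b - 11, so Qs = -429 + 8P_b.
Equate demand and the shifted supply: 1749 - 3P_b = -429 + 8P_b, giving 11P_b = 2178, so P_b = 198.
Then P_s = 198 - 11 = 187 and Q = 1749 - 3(198) = 1155.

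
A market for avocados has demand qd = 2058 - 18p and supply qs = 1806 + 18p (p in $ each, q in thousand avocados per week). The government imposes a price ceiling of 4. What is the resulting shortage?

At p = 4: qd = 1986 and qs = 1878.
Shortage = qd - qs = 1986 - 1878 = 108.

Shortage = 108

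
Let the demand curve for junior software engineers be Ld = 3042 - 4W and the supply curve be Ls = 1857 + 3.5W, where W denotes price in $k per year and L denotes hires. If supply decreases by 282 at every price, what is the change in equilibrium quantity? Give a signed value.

ΔL = -150.4

At equilibrium Ld = Ls, so 3042 - 4W = 1857 + 3.5W; collecting terms, 1185 = 7.5W and W* = 158.
Plugging W* into demand: L* = 3042 - 4(158) = 2410.
After the shift, supply is Ls = 1575 + 3.5W.
Re-solving, 7.5W = 1467 gives W = 195.6 and L = 2259.6.
ΔL = 2259.6 - 2410 = -150.4.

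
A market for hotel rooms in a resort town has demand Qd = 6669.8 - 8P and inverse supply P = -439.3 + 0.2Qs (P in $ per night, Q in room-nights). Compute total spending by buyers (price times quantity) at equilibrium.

Total spending by buyers = 1347839.7

In direct form, Qs = 2196.5 + 5P.
Set Qd = Qs: 6669.8 - 8P = 2196.5 + 5P, so 4473.3 = 13P and P* = 344.1.
Then Q* = 6669.8 - 8(344.1) = 3917.
Total spending by buyers = P* × Q* = 344.1 × 3917 = 1347839.7.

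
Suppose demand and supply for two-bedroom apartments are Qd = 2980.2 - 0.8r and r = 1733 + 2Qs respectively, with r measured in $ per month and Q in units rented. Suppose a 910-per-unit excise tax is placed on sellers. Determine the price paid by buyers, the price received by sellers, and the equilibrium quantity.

r_b = 3309, r_s = 2399, Q = 333

Inverting to quantity form: Qs = -866.5 + 0.5r.
The tax drives a wedge r_b - r_s = 910. Substituting r_s = r_b - 910 into supply: Qs = -1321.5 + 0.5r_b.
Set Qd = Qs: 2980.2 - 0.8r_b = -1321.5 + 0.5r_b, so 4301.7 = 1.3r_b and r_b = 3309.
Then r_s = 3309 - 910 = 2399 and Q = 2980.2 - 0.8(3309) = 333.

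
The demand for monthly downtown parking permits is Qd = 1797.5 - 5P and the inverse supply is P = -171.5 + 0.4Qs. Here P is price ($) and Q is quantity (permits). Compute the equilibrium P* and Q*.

P* = 182.5, Q* = 885

Inverting to quantity form: Qs = 428.75 + 2.5P.
Set Qd = Qs: 1797.5 - 5P = 428.75 + 2.5P, so 1368.75 = 7.5P and P* = 182.5.
Plugging P* into demand: Q* = 1797.5 - 5(182.5) = 885.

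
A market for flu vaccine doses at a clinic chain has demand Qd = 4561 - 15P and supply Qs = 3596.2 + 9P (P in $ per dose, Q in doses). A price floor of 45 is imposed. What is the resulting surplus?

At P = 45: Qd = 3886 and Qs = 4001.2.
Surplus = Qs - Qd = 4001.2 - 3886 = 115.2.

Surplus = 115.2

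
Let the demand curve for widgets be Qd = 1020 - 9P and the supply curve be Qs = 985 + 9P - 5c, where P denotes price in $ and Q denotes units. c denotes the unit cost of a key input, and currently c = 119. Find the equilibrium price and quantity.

P* = 35, Q* = 705

With c = 119, supply is Qs = 390 + 9P.
At equilibrium Qd = Qs, so 1020 - 9P = 390 + 9P; collecting terms, 630 = 18P and P* = 35.
Plugging P* into demand: Q* = 1020 - 9(35) = 705.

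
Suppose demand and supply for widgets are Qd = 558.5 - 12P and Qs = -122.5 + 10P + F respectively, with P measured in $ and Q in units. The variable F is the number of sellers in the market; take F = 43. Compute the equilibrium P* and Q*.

P* = 29, Q* = 210.5

With F = 43, supply is Qs = -79.5 + 10P.
Equating demand and supply, 558.5 - 12P = -79.5 + 10P gives 22P = 638, so P* = 29.
From the demand curve, Q* = 558.5 - 12(29) = 210.5.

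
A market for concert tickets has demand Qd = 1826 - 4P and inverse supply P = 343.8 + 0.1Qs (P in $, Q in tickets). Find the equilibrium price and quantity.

P* = 376, Q* = 322

Solving each curve for Q: Qs = -3438 + 10P.
Equating demand and supply, 1826 - 4P = -3438 + 10P gives 14P = 5264, so P* = 376.
From the demand curve, Q* = 1826 - 4(376) = 322.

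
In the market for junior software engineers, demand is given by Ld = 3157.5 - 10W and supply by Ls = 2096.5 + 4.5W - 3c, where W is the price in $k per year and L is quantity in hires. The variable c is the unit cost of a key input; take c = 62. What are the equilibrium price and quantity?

With c = 62, supply is Ls = 1910.5 + 4.5W.
The market clears where 3157.5 - 10W = 1910.5 + 4.5W. Rearranging, 14.5W = 1247, hence W* = 86.
Plugging W* into demand: L* = 3157.5 - 10(86) = 2297.5.

W* = 86, L* = 2297.5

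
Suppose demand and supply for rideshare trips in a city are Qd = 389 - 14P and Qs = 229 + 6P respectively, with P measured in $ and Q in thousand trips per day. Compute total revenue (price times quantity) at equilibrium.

Total revenue = 2216

Equating demand and supply, 389 - 14P = 229 + 6P gives 20P = 160, so P* = 8.
Then Q* = 389 - 14(8) = 277.
Total revenue = P* × Q* = 8 × 277 = 2216.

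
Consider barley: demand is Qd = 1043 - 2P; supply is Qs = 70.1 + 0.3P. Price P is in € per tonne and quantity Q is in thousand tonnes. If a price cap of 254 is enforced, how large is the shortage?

Shortage = 388.7

At P = 254: Qd = 535 and Qs = 146.3.
Shortage = Qd - Qs = 535 - 146.3 = 388.7.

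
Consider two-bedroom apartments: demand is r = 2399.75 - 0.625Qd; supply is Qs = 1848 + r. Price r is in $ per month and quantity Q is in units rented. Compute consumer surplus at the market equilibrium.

Consumer surplus = 2135311.25

Solving each curve for Q: Qd = 3839.6 - 1.6r.
The market clears where 3839.6 - 1.6r = 1848 + r. Rearranging, 2.6r = 1991.6, hence r* = 766.
Substitute back: Q* = 3839.6 - 1.6(766) = 2614.
Demand choke price (Qd = 0): r = 3839.6/1.6 = 2399.75. Consumer surplus = ½ × (2399.75 - 766) × 2614 = 2135311.25.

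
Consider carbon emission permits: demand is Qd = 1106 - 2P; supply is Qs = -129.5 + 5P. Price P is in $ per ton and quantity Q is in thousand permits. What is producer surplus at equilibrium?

The market clears where 1106 - 2P = -129.5 + 5P. Rearranging, 7P = 1235.5, hence P* = 176.5.
Then Q* = 1106 - 2(176.5) = 753.
Supply choke price (Qs = 0): P = 25.9. Producer surplus = ½ × (176.5 - 25.9) × 753 = 56700.9.

Producer surplus = 56700.9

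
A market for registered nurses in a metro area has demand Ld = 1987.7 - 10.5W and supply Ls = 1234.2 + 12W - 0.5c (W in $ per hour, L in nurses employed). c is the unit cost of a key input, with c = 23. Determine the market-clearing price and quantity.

W* = 34, L* = 1630.7

With c = 23, supply is Ls = 1222.7 + 12W.
At equilibrium Ld = Ls, so 1987.7 - 10.5W = 1222.7 + 12W; collecting terms, 765 = 22.5W and W* = 34.
From the demand curve, L* = 1987.7 - 10.5(34) = 1630.7.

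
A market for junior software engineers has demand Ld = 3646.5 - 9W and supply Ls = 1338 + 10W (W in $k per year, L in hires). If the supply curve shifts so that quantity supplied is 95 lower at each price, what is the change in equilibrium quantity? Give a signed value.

ΔL = -45

At equilibrium Ld = Ls, so 3646.5 - 9W = 1338 + 10W; collecting terms, 2308.5 = 19W and W* = 121.5.
Plugging W* into demand: L* = 3646.5 - 9(121.5) = 2553.
After the shift, supply is Ls = 1243 + 10W.
The new intersection has 2403.5 = 19W, i.e. W = 126.5, L = 2508.
ΔL = 2508 - 2553 = -45.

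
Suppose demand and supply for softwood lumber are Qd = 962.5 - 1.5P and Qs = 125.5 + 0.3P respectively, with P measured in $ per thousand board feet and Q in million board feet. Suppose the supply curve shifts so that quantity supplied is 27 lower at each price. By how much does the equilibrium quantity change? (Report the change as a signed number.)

ΔQ = -22.5

Set Qd = Qs: 962.5 - 1.5P = 125.5 + 0.3P, so 837 = 1.8P and P* = 465.
Plugging P* into demand: Q* = 962.5 - 1.5(465) = 265.
After the shift, supply is Qs = 98.5 + 0.3P.
New equilibrium: 864 = 1.8P, so P = 480 and Q = 242.5.
ΔQ = 242.5 - 265 = -22.5.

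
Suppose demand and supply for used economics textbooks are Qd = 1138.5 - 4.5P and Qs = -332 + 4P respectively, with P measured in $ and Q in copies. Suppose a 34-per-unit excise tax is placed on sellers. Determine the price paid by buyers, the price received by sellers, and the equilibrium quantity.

With a tax of 34 on sellers, they supply based on the net price P_s = P_b - 34, so Qs = -468 + 4P_b.
Set Qd = Qs: 1138.5 - 4.5P_b = -468 + 4P_b, so 1606.5 = 8.5P_b and P_b = 189.
So P_s = 155 and the quantity traded is Q = 1138.5 - 4.5(189) = 288.

P_b = 189, P_s = 155, Q = 288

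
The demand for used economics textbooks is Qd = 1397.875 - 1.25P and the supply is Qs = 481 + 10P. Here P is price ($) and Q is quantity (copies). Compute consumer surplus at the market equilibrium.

The market clears where 1397.875 - 1.25P = 481 + 10P. Rearranging, 11.25P = 916.875, hence P* = 81.5.
Then Q* = 1397.875 - 1.25(81.5) = 1296.
Demand choke price (Qd = 0): P = 1397.875/1.25 = 1118.3. Consumer surplus = ½ × (1118.3 - 81.5) × 1296 = 671846.4.

Consumer surplus = 671846.4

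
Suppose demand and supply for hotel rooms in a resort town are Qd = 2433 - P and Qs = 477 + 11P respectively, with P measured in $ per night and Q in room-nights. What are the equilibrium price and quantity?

P* = 163, Q* = 2270

At equilibrium Qd = Qs, so 2433 - P = 477 + 11P; collecting terms, 1956 = 12P and P* = 163.
From the demand curve, Q* = 2433 - 163 = 2270.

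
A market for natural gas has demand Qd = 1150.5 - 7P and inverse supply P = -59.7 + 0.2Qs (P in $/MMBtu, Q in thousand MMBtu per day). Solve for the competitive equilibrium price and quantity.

In direct form, Qs = 298.5 + 5P.
At equilibrium Qd = Qs, so 1150.5 - 7P = 298.5 + 5P; collecting terms, 852 = 12P and P* = 71.
Then Q* = 1150.5 - 7(71) = 653.5.

P* = 71, Q* = 653.5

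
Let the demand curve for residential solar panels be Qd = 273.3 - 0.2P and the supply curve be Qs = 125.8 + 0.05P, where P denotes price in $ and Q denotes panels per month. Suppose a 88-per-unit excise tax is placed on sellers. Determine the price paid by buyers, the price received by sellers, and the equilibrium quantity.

Sellers keep P_s = P_b - 88 per unit, so supply in terms of the buyer price is Qs = 121.4 + 0.05P_b.
Equate demand and the shifted supply: 273.3 - 0.2P_b = 121.4 + 0.05P_b, giving 0.25P_b = 151.9, so P_b = 607.6.
So P_s = 519.6 and the quantity traded is Q = 273.3 - 0.2(607.6) = 151.78.

P_b = 607.6, P_s = 519.6, Q = 151.78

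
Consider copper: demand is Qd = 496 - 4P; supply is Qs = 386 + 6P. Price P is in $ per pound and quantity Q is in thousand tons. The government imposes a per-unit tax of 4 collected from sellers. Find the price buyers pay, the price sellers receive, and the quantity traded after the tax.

P_b = 13.4, P_s = 9.4, Q = 442.4

The tax drives a wedge P_b - P_s = 4. Substituting P_s = P_b - 4 into supply: Qs = 362 + 6P_b.
Equate demand and the shifted supply: 496 - 4P_b = 362 + 6P_b, giving 10P_b = 134, so P_b = 13.4.
So P_s = 9.4 and the quantity traded is Q = 496 - 4(13.4) = 442.4.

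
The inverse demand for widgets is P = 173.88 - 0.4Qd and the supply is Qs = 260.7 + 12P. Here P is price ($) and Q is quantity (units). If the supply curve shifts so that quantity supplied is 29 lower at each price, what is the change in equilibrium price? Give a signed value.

In direct form, Qd = 434.7 - 2.5P.
At equilibrium Qd = Qs, so 434.7 - 2.5P = 260.7 + 12P; collecting terms, 174 = 14.5P and P* = 12.
From the demand curve, Q* = 434.7 - 2.5(12) = 404.7.
After the shift, supply is Qs = 231.7 + 12P.
Re-solving, 14.5P = 203 gives P = 14 and Q = 399.7.
ΔP = 14 - 12 = 2.

ΔP = 2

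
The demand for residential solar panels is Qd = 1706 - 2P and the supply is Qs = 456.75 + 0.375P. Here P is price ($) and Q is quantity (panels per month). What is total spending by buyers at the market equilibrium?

Equating demand and supply, 1706 - 2P = 456.75 + 0.375P gives 2.375P = 1249.25, so P* = 526.
From the demand curve, Q* = 1706 - 2(526) = 654.
Total spending by buyers = P* × Q* = 526 × 654 = 344004.

Total spending by buyers = 344004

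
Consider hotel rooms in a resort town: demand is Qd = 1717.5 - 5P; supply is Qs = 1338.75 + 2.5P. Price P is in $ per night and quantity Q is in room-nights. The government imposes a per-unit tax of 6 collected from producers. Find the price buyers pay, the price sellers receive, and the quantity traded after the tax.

P_b = 52.5, P_s = 46.5, Q = 1455

The tax drives a wedge P_b - P_s = 6. Substituting P_s = P_b - 6 into supply: Qs = 1323.75 + 2.5P_b.
Set Qd = Qs: 1717.5 - 5P_b = 1323.75 + 2.5P_b, so 393.75 = 7.5P_b and P_b = 52.5.
Then P_s = 52.5 - 6 = 46.5 and Q = 1717.5 - 5(52.5) = 1455.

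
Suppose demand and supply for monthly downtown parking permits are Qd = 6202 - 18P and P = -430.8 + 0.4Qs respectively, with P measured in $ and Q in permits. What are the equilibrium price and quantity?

Inverting to quantity form: Qs = 1077 + 2.5P.
The market clears where 6202 - 18P = 1077 + 2.5P. Rearranging, 20.5P = 5125, hence P* = 250.
Substitute back: Q* = 6202 - 18(250) = 1702.

P* = 250, Q* = 1702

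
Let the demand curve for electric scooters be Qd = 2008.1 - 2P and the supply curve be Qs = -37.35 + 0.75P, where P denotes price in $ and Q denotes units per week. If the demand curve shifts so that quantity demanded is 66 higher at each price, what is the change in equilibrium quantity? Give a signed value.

ΔQ = 18

The market clears where 2008.1 - 2P = -37.35 + 0.75P. Rearranging, 2.75P = 2045.45, hence P* = 743.8.
Then Q* = 2008.1 - 2(743.8) = 520.5.
After the shift, demand is Qd = 2074.1 - 2P.
New equilibrium: 2111.45 = 2.75P, so P = 767.8 and Q = 538.5.
ΔQ = 538.5 - 520.5 = 18.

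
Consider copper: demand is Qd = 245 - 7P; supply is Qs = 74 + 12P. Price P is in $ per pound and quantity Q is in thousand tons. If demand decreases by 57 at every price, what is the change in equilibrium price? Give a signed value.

At equilibrium Qd = Qs, so 245 - 7P = 74 + 12P; collecting terms, 171 = 19P and P* = 9.
Substitute back: Q* = 245 - 7(9) = 182.
After the shift, demand is Qd = 188 - 7P.
The new intersection has 114 = 19P, i.e. P = 6, Q = 146.
ΔP = 6 - 9 = -3.

ΔP = -3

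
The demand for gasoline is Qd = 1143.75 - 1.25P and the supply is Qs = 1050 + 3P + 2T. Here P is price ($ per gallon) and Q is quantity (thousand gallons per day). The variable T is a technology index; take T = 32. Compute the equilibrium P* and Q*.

P* = 7, Q* = 1135

With T = 32, supply is Qs = 1114 + 3P.
At equilibrium Qd = Qs, so 1143.75 - 1.25P = 1114 + 3P; collecting terms, 29.75 = 4.25P and P* = 7.
Then Q* = 1143.75 - 1.25(7) = 1135.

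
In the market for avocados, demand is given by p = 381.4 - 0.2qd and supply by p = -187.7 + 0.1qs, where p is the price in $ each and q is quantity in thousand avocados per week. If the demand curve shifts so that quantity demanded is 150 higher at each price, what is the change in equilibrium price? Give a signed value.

Rewriting in direct form: qd = 1907 - 5p and qs = 1877 + 10p.
Equating demand and supply, 1907 - 5p = 1877 + 10p gives 15p = 30, so p* = 2.
Substitute back: q* = 1907 - 5(2) = 1897.
After the shift, demand is qd = 2057 - 5p.
Re-solving, 15p = 180 gives p = 12 and q = 1997.
Δp = 12 - 2 = 10.

Δp = 10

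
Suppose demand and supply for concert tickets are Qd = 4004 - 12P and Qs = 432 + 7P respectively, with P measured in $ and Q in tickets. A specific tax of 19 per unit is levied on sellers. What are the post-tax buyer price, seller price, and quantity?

Sellers keep P_s = P_b - 19 per unit, so supply in terms of the buyer price is Qs = 299 + 7P_b.
Set Qd = Qs: 4004 - 12P_b = 299 + 7P_b, so 3705 = 19P_b and P_b = 195.
So P_s = 176 and the quantity traded is Q = 4004 - 12(195) = 1664.

P_b = 195, P_s = 176, Q = 1664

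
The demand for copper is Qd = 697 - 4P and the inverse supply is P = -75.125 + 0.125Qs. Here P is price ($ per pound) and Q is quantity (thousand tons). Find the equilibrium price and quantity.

P* = 8, Q* = 665

Inverting to quantity form: Qs = 601 + 8P.
At equilibrium Qd = Qs, so 697 - 4P = 601 + 8P; collecting terms, 96 = 12P and P* = 8.
Plugging P* into demand: Q* = 697 - 4(8) = 665.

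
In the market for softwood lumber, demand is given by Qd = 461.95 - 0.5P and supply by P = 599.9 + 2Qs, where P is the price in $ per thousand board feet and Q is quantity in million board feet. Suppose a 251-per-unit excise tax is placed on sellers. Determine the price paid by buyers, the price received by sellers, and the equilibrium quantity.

Inverting to quantity form: Qs = -299.95 + 0.5P.
With a tax of 251 on sellers, they supply based on the net price P_s = P_b - 251, so Qs = -425.45 + 0.5P_b.
Set Qd = Qs: 461.95 - 0.5P_b = -425.45 + 0.5P_b, so 887.4 = P_b and P_b = 887.4.
So P_s = 636.4 and the quantity traded is Q = 461.95 - 0.5(887.4) = 18.25.

P_b = 887.4, P_s = 636.4, Q = 18.25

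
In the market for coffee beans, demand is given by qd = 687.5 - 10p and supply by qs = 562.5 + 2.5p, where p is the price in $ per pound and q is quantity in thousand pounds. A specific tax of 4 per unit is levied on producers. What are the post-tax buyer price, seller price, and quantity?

With a tax of 4 on producers, they supply based on the net price p_s = p_b - 4, so qs = 552.5 + 2.5p_b.
Equate demand and the shifted supply: 687.5 - 10p_b = 552.5 + 2.5p_b, giving 12.5p_b = 135, so p_b = 10.8.
Then p_s = 10.8 - 4 = 6.8 and q = 687.5 - 10(10.8) = 579.5.

p_b = 10.8, p_s = 6.8, q = 579.5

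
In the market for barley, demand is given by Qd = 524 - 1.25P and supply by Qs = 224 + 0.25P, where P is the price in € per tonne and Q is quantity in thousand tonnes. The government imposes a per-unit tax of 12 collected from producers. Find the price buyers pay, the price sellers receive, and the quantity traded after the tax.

P_b = 202, P_s = 190, Q = 271.5

The tax drives a wedge P_b - P_s = 12. Substituting P_s = P_b - 12 into supply: Qs = 221 + 0.25P_b.
Market clearing requires 524 - 1.25P_b = 221 + 0.25P_b; hence 303 = 1.5P_b and P_b = 202.
So P_s = 190 and the quantity traded is Q = 524 - 1.25(202) = 271.5.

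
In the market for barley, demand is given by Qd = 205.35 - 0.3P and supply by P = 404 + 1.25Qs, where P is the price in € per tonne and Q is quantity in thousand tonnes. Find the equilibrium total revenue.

Total revenue = 29406.6

Rewriting in direct form: Qs = -323.2 + 0.8P.
The market clears where 205.35 - 0.3P = -323.2 + 0.8P. Rearranging, 1.1P = 528.55, hence P* = 480.5.
Plugging P* into demand: Q* = 205.35 - 0.3(480.5) = 61.2.
Total revenue = P* × Q* = 480.5 × 61.2 = 29406.6.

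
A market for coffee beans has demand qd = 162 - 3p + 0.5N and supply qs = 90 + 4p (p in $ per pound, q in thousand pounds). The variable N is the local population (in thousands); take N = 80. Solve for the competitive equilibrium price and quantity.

With N = 80, demand is qd = 202 - 3p.
At equilibrium qd = qs, so 202 - 3p = 90 + 4p; collecting terms, 112 = 7p and p* = 16.
Plugging p* into demand: q* = 202 - 3(16) = 154.

p* = 16, q* = 154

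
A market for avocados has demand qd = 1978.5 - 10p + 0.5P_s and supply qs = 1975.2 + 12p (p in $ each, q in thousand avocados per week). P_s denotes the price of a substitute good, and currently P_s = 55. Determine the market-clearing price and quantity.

p* = 1.4, q* = 1992

With P_s = 55, demand is qd = 2006 - 10p.
Equating demand and supply, 2006 - 10p = 1975.2 + 12p gives 22p = 30.8, so p* = 1.4.
Substitute back: q* = 2006 - 10(1.4) = 1992.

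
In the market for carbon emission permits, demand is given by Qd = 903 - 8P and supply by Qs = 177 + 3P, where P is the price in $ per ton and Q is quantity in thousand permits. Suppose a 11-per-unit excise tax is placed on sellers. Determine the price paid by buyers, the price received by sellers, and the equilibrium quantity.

Sellers keep P_s = P_b - 11 per unit, so supply in terms of the buyer price is Qs = 144 + 3P_b.
Equate demand and the shifted supply: 903 - 8P_b = 144 + 3P_b, giving 11P_b = 759, so P_b = 69.
So P_s = 58 and the quantity traded is Q = 903 - 8(69) = 351.

P_b = 69, P_s = 58, Q = 351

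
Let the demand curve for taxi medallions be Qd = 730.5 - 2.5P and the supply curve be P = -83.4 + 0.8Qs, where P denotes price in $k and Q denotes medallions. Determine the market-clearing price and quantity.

Solving each curve for Q: Qs = 104.25 + 1.25P.
Equating demand and supply, 730.5 - 2.5P = 104.25 + 1.25P gives 3.75P = 626.25, so P* = 167.
Plugging P* into demand: Q* = 730.5 - 2.5(167) = 313.

P* = 167, Q* = 313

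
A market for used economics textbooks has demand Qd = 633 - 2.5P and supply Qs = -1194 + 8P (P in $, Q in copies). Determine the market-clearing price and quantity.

P* = 174, Q* = 198

At equilibrium Qd = Qs, so 633 - 2.5P = -1194 + 8P; collecting terms, 1827 = 10.5P and P* = 174.
From the demand curve, Q* = 633 - 2.5(174) = 198.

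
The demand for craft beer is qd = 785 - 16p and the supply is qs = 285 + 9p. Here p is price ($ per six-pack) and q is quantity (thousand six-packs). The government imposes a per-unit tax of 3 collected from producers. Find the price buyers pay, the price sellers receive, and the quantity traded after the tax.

p_b = 21.08, p_s = 18.08, q = 447.72

The tax drives a wedge p_b - p_s = 3. Substituting p_s = p_b - 3 into supply: qs = 258 + 9p_b.
Set qd = qs: 785 - 16p_b = 258 + 9p_b, so 527 = 25p_b and p_b = 21.08.
Then p_s = 21.08 - 3 = 18.08 and q = 785 - 16(21.08) = 447.72.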